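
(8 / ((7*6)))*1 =4 / 21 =0.19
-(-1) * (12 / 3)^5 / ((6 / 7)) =1194.67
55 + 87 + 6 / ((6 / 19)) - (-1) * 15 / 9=488 / 3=162.67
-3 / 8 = -0.38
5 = 5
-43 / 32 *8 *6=-129 / 2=-64.50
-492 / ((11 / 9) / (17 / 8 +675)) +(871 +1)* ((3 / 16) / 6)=-11992039 / 44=-272546.34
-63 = -63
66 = 66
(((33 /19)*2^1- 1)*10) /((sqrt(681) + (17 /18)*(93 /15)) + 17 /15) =0.75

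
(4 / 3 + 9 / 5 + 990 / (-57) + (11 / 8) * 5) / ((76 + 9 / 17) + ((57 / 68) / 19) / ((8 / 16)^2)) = -285277 / 2973120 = -0.10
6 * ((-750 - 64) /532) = -1221 /133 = -9.18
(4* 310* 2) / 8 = 310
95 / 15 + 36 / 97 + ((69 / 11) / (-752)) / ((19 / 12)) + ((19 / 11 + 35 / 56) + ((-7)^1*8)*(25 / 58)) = -909535711 / 60288216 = -15.09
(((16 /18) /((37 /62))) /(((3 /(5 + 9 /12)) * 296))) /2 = 713 /147852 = 0.00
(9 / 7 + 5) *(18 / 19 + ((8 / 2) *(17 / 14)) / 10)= 41932 / 4655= 9.01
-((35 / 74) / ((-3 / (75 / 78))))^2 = -765625 / 33315984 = -0.02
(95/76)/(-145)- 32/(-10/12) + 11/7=162249/4060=39.96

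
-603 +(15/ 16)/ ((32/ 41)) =-308121/ 512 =-601.80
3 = 3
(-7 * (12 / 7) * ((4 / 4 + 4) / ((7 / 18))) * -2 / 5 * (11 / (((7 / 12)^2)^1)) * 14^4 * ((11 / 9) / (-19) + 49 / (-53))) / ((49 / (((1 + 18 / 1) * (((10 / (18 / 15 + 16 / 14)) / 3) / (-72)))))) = 1261849600 / 2173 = 580694.71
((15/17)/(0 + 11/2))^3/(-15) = -1800/6539203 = -0.00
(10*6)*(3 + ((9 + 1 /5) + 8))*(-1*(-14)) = 16968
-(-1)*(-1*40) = -40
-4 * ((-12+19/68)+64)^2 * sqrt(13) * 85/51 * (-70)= 737218125 * sqrt(13)/578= 4598750.43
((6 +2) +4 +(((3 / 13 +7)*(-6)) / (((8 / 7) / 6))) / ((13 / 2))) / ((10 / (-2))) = 3894 / 845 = 4.61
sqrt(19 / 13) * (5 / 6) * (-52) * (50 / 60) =-25 * sqrt(247) / 9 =-43.66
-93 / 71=-1.31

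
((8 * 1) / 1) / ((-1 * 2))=-4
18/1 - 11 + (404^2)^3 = 4347986536861703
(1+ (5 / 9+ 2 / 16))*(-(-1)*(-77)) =-9317 / 72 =-129.40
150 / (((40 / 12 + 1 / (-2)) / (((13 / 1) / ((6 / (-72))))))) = -140400 / 17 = -8258.82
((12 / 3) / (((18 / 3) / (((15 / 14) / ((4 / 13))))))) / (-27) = -65 / 756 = -0.09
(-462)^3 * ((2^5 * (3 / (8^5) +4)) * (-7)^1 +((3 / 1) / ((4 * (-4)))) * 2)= 11314505236419 / 128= 88394572159.52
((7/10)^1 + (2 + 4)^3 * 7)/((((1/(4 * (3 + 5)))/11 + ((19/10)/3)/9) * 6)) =1711512/497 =3443.69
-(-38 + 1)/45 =37/45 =0.82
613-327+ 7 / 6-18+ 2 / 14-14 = 10723 / 42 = 255.31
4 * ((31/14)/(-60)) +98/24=551/140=3.94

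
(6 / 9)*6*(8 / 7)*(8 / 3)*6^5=663552 / 7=94793.14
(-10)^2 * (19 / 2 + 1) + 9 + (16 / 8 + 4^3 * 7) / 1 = 1509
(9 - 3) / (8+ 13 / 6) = 0.59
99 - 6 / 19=1875 / 19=98.68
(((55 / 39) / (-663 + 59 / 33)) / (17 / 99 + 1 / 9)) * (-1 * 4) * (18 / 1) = 107811 / 198562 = 0.54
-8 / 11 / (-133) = 0.01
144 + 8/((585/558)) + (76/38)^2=10116/65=155.63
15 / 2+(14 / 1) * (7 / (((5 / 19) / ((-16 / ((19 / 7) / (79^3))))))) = -10823192053 / 10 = -1082319205.30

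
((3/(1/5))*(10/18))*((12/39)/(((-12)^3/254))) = -3175/8424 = -0.38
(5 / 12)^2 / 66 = 25 / 9504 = 0.00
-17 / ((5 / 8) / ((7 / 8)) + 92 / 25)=-2975 / 769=-3.87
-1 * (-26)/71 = 26/71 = 0.37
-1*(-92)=92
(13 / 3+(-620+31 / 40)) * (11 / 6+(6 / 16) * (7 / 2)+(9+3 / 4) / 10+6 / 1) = -179228623 / 28800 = -6223.22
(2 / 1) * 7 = 14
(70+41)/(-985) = -111/985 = -0.11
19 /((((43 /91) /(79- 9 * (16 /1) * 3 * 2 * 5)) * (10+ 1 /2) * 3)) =-2095054 /387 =-5413.58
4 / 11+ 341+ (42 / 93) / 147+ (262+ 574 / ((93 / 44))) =6265421 / 7161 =874.94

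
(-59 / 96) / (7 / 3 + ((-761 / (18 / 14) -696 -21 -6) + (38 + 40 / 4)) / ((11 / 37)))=1947 / 13492576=0.00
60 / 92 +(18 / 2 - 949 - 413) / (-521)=3.25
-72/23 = -3.13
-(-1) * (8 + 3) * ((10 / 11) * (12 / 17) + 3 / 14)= 2241 / 238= 9.42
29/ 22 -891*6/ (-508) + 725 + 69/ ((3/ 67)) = 3182145/ 1397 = 2277.84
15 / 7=2.14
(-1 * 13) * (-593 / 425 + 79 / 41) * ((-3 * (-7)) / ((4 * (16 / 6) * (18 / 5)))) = -421421 / 111520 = -3.78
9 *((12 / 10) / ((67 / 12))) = 648 / 335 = 1.93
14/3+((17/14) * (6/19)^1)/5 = 9463/1995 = 4.74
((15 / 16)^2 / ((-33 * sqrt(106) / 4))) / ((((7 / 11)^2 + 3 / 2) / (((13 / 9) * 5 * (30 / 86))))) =-89375 * sqrt(106) / 67239616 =-0.01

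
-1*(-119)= 119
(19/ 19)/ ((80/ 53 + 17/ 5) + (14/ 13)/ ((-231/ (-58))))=113685/ 588869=0.19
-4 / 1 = -4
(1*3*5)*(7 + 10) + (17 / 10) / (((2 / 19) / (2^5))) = 3859 / 5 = 771.80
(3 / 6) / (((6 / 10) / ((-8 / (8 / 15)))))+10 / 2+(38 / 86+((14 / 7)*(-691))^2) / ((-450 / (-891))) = 4065266112 / 1075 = 3781642.89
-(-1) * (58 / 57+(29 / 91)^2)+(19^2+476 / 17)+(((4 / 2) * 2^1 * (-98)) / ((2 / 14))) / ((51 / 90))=-35726011024 / 8024289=-4452.23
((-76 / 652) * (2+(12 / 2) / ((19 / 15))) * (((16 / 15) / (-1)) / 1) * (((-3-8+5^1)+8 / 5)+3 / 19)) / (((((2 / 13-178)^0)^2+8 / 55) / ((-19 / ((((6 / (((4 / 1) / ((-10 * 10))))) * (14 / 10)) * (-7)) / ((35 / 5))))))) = 4539392 / 16173675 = 0.28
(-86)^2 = 7396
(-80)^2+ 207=6607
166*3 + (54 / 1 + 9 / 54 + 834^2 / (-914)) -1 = -209.84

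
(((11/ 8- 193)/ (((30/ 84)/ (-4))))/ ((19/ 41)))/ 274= 439971/ 26030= 16.90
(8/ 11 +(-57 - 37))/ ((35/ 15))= -3078/ 77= -39.97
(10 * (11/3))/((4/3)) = 27.50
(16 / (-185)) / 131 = -16 / 24235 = -0.00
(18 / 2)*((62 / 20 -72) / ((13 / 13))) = -6201 / 10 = -620.10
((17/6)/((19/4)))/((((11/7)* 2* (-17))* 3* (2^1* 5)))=-7/18810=-0.00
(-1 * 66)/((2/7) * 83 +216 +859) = -462/7691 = -0.06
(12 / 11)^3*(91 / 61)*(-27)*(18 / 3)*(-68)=1732243968 / 81191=21335.42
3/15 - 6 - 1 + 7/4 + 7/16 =-369/80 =-4.61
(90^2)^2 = 65610000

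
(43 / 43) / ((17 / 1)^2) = 0.00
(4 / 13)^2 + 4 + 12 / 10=4474 / 845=5.29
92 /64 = 23 /16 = 1.44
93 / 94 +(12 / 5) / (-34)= 7341 / 7990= 0.92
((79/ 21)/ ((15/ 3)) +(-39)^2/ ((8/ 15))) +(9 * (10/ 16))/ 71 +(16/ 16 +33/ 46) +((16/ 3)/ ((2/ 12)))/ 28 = 1958519083/ 685860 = 2855.57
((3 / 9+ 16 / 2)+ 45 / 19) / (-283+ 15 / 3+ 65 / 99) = -20130 / 521683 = -0.04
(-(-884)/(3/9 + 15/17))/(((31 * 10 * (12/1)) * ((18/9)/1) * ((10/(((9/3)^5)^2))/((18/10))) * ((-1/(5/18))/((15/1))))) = -665541279/153760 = -4328.44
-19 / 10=-1.90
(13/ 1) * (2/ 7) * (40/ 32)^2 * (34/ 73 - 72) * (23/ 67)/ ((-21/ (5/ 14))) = 13940875/ 5751816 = 2.42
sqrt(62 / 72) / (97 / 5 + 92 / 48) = 10 *sqrt(31) / 1279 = 0.04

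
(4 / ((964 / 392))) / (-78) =-196 / 9399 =-0.02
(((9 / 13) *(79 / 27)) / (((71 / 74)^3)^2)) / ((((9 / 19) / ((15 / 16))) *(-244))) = -19255776699545 / 914251726344177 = -0.02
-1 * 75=-75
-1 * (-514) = 514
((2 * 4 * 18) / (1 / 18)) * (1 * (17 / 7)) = 44064 / 7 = 6294.86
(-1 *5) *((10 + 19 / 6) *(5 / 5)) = -395 / 6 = -65.83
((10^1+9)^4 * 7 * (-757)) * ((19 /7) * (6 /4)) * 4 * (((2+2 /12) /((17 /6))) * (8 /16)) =-73101870777 /17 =-4300110045.71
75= 75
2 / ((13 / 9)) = 18 / 13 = 1.38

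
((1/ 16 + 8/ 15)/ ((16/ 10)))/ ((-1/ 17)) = -2431/ 384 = -6.33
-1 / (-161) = 1 / 161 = 0.01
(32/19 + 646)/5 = 12306/95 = 129.54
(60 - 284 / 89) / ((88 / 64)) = 40448 / 979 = 41.32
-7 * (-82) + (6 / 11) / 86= 271505 / 473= 574.01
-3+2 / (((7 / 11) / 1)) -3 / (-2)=23 / 14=1.64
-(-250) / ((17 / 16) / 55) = 220000 / 17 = 12941.18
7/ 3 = 2.33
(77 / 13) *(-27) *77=-160083 / 13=-12314.08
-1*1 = -1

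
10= 10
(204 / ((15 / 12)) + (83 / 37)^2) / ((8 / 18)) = 10363941 / 27380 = 378.52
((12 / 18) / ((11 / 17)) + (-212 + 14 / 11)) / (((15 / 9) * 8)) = -173 / 11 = -15.73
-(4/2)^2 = -4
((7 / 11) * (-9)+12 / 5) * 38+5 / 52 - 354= -1373773 / 2860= -480.34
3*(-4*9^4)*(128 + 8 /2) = -10392624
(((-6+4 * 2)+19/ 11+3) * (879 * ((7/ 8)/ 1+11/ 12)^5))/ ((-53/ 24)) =-49436.69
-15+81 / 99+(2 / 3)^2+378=36062 / 99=364.26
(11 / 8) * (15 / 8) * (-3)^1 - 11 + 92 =4689 / 64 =73.27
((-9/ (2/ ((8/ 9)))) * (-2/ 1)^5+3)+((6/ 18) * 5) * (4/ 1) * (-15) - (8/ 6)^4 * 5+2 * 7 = 2365/ 81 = 29.20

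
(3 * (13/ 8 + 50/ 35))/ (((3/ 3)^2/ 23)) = 11799/ 56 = 210.70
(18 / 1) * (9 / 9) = 18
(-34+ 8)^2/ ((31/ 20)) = 13520/ 31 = 436.13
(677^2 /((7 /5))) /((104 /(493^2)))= 765085200.01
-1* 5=-5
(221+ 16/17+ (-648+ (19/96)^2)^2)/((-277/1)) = -606541991218721/399957295104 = -1516.52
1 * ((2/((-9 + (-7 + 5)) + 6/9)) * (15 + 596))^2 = 13439556/961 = 13984.97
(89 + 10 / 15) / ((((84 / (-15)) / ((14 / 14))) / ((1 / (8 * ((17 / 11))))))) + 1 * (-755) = -8639915 / 11424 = -756.30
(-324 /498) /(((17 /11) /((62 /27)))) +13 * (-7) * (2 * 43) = -11043850 /1411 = -7826.97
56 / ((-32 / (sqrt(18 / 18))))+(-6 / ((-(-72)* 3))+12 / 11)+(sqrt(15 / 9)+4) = sqrt(15) / 3+328 / 99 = 4.60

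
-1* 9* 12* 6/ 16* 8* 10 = -3240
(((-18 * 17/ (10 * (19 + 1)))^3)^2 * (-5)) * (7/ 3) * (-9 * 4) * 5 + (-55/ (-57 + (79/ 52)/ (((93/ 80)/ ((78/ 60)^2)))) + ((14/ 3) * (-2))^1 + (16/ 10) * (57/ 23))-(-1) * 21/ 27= 710257350790918704257/ 26369730000000000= 26934.57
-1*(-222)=222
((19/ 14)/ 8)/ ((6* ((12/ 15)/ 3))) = 95/ 896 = 0.11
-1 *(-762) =762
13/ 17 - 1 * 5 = -72/ 17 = -4.24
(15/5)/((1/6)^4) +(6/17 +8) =66238/17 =3896.35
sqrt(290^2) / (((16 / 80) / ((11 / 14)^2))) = 87725 / 98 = 895.15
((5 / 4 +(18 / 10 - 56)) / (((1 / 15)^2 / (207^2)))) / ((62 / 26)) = -26545598235 / 124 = -214077405.12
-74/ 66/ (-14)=37/ 462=0.08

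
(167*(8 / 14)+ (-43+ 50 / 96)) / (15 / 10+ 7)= 17791 / 2856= 6.23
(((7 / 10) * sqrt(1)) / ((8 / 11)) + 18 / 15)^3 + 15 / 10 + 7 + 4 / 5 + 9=14547317 / 512000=28.41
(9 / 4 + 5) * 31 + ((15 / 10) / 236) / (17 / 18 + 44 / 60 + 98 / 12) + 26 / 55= 225.22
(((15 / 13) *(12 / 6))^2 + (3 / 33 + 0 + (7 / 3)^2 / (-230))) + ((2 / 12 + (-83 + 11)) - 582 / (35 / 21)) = -799719631 / 1924065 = -415.64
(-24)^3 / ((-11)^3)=13824 / 1331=10.39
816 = 816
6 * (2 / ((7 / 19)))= 228 / 7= 32.57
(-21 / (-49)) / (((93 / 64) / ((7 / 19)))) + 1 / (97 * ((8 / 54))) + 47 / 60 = 824069 / 856995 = 0.96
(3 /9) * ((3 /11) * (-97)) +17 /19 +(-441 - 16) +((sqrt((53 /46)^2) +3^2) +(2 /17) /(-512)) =-454.77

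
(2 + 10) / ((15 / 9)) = 36 / 5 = 7.20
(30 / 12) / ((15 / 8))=4 / 3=1.33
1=1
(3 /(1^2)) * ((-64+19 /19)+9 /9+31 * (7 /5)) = -55.80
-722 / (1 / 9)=-6498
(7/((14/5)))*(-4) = -10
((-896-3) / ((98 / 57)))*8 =-204972 / 49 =-4183.10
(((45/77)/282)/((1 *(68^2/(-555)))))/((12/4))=-2775/33468512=-0.00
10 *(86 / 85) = 172 / 17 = 10.12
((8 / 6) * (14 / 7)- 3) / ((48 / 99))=-11 / 16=-0.69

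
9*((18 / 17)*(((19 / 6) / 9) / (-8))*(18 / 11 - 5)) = 2109 / 1496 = 1.41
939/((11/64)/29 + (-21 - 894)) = -1742784/1698229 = -1.03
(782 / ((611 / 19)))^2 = 220760164 / 373321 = 591.34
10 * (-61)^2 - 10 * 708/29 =1072010/29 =36965.86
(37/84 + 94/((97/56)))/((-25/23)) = -2050519/40740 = -50.33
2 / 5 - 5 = -23 / 5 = -4.60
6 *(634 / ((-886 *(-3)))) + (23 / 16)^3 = 7986845 / 1814528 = 4.40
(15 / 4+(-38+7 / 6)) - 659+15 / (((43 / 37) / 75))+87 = 187277 / 516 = 362.94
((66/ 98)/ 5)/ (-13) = -33/ 3185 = -0.01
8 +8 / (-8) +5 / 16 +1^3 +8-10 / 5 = 229 / 16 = 14.31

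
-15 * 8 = -120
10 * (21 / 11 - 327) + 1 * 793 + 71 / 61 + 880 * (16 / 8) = -467516 / 671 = -696.75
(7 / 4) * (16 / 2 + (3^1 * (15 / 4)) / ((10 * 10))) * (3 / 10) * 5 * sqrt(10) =13629 * sqrt(10) / 640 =67.34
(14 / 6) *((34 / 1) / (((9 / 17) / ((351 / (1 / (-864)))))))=-45444672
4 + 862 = 866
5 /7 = 0.71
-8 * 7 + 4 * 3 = -44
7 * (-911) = -6377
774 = 774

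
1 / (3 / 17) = 17 / 3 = 5.67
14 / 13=1.08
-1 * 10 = -10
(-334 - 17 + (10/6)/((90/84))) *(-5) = 15725/9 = 1747.22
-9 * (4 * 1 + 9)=-117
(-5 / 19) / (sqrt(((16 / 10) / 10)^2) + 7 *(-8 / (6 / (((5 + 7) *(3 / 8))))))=125 / 19874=0.01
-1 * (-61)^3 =226981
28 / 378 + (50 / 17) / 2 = 709 / 459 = 1.54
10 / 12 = 5 / 6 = 0.83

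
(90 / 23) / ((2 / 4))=180 / 23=7.83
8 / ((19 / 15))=120 / 19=6.32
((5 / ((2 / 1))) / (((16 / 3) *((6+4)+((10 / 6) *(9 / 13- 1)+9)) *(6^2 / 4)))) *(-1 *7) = -65 / 3296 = -0.02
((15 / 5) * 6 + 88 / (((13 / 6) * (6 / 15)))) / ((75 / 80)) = 8288 / 65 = 127.51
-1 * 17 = -17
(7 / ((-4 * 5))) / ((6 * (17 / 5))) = -7 / 408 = -0.02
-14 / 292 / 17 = -7 / 2482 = -0.00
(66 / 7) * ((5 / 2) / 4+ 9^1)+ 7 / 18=3281 / 36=91.14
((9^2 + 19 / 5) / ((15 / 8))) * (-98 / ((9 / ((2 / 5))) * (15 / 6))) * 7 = -9307648 / 16875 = -551.56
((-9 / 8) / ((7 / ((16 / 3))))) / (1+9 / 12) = -24 / 49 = -0.49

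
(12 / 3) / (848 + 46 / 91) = 182 / 38607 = 0.00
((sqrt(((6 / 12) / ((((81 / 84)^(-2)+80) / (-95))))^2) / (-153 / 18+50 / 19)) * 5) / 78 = -2193075 / 342684992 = -0.01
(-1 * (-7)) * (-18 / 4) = -63 / 2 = -31.50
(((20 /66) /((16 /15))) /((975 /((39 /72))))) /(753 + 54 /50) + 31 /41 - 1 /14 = 23471199623 /34281080064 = 0.68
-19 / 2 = -9.50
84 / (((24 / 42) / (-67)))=-9849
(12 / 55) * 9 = 108 / 55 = 1.96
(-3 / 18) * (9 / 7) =-3 / 14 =-0.21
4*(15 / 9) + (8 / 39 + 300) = 11968 / 39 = 306.87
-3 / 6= -1 / 2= -0.50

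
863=863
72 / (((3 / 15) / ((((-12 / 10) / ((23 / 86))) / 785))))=-37152 / 18055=-2.06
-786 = -786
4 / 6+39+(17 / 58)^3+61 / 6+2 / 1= 30354655 / 585336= 51.86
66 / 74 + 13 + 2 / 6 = 14.23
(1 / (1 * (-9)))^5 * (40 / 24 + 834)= -2507 / 177147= -0.01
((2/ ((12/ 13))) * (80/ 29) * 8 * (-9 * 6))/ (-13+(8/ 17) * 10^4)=-424320/ 771197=-0.55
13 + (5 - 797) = -779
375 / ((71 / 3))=1125 / 71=15.85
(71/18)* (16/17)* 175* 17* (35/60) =173950/27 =6442.59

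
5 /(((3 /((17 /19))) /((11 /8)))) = 2.05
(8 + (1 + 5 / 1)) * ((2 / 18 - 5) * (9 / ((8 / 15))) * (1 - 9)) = 9240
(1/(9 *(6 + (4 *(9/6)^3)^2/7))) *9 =28/897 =0.03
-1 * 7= -7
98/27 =3.63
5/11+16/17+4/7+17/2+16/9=288515/23562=12.24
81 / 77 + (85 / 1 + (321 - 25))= 29418 / 77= 382.05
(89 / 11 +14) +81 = 1134 / 11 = 103.09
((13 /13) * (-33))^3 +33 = -35904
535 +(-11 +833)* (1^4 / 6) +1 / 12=8065 / 12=672.08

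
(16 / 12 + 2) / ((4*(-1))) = -5 / 6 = -0.83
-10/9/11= -10/99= -0.10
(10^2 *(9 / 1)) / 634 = 450 / 317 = 1.42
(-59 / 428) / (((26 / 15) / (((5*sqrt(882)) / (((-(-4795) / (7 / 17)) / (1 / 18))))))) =-2065*sqrt(2) / 51834224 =-0.00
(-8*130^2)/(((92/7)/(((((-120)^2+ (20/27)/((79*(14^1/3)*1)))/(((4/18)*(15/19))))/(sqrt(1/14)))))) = -4602570978200*sqrt(14)/5451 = -3159281544.44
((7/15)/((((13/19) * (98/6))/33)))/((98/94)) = 29469/22295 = 1.32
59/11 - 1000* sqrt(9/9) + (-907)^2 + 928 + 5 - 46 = 9047955/11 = 822541.36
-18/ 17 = -1.06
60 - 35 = 25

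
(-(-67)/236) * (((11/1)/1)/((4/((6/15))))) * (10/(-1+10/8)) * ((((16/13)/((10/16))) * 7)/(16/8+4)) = 28.70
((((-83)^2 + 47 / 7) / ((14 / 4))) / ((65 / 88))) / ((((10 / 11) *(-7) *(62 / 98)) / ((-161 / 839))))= 214936656 / 1690585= 127.14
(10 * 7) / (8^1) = 35 / 4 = 8.75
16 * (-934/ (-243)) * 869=12986336/ 243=53441.71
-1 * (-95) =95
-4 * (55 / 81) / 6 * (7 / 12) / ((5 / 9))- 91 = -14819 / 162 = -91.48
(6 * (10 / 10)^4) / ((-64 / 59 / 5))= -885 / 32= -27.66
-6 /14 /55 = -3 /385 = -0.01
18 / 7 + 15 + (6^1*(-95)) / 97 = 7941 / 679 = 11.70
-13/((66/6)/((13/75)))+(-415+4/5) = -341884/825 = -414.40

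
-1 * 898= -898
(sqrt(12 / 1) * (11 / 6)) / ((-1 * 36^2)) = -11 * sqrt(3) / 3888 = -0.00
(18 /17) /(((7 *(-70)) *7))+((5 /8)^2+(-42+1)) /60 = -15161681 /22391040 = -0.68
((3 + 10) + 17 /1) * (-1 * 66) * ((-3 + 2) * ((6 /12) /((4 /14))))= 3465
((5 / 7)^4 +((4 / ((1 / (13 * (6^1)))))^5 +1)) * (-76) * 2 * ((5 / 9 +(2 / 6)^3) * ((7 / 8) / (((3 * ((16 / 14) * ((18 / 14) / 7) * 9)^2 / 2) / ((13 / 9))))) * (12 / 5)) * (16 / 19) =-1012867371077104064704 / 7971615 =-127059243462849.63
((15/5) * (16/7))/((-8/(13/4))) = -39/14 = -2.79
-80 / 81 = -0.99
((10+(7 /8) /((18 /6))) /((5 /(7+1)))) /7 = 247 /105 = 2.35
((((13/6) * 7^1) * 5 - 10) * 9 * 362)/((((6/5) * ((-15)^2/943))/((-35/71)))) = -471938495/1278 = -369278.95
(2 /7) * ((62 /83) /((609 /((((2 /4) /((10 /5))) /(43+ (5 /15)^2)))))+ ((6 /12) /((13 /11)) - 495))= -141.31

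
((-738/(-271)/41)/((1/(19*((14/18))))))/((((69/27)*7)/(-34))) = -1.87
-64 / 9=-7.11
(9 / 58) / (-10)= -9 / 580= -0.02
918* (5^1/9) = 510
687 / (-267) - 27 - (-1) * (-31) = -5391 / 89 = -60.57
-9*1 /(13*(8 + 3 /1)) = -9 /143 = -0.06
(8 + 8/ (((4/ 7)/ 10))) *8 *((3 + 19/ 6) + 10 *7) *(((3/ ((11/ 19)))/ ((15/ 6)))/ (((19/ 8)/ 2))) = 8657408/ 55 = 157407.42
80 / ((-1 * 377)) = -80 / 377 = -0.21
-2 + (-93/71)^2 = -1433/5041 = -0.28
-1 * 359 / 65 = -359 / 65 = -5.52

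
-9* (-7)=63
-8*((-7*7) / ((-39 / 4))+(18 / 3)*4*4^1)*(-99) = 1040160 / 13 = 80012.31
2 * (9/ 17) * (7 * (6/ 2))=22.24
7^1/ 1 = 7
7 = 7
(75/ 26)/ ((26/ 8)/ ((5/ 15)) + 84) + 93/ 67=6179/ 4355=1.42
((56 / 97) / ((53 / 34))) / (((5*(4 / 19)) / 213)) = 1926372 / 25705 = 74.94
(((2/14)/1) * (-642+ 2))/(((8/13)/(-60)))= 8914.29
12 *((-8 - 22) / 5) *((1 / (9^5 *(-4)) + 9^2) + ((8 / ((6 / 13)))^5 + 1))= -739155374350 / 6561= -112658950.52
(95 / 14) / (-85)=-0.08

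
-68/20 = -17/5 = -3.40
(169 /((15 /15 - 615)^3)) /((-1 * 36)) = 0.00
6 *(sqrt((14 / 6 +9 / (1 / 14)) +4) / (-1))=-2 *sqrt(1191)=-69.02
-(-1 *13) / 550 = 13 / 550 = 0.02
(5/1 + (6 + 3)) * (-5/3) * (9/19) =-210/19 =-11.05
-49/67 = -0.73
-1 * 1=-1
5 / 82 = 0.06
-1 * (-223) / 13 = 223 / 13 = 17.15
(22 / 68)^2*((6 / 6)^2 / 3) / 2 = 121 / 6936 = 0.02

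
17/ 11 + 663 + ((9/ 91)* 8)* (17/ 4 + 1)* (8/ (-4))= 656.24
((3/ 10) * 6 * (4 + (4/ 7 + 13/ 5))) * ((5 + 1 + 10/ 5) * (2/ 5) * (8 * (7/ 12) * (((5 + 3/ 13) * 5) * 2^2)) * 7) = 141165.49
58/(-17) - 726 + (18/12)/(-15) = -124017/170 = -729.51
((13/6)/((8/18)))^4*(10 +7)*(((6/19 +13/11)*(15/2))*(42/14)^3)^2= 631983982043316825/715669504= 883066804.59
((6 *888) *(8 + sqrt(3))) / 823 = 5328 *sqrt(3) / 823 + 42624 / 823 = 63.00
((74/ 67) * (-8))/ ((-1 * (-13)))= -592/ 871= -0.68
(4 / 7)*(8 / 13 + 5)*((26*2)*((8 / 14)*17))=79424 / 49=1620.90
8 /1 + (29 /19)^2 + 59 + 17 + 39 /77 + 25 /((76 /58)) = 5888243 /55594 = 105.92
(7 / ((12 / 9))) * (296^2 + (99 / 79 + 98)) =145519605 / 316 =460505.08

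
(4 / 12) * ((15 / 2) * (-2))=-5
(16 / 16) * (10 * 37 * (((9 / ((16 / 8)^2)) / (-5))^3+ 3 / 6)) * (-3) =-363081 / 800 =-453.85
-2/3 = -0.67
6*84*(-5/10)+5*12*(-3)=-432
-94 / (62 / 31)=-47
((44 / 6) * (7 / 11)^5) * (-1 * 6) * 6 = -403368 / 14641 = -27.55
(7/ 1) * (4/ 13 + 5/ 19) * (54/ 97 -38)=-3584784/ 23959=-149.62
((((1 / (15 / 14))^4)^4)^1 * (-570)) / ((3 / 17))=-1406957856224853753856 / 1313681671142578125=-1071.00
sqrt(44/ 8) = sqrt(22)/ 2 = 2.35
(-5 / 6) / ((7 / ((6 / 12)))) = -5 / 84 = -0.06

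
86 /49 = 1.76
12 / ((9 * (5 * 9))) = 4 / 135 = 0.03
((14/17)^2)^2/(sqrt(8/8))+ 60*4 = 20083456/83521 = 240.46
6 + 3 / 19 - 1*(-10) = 307 / 19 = 16.16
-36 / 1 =-36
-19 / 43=-0.44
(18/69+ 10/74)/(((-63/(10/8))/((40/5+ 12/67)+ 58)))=-1245215/2394714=-0.52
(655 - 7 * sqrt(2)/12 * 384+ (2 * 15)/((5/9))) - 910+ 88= -224 * sqrt(2) - 113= -429.78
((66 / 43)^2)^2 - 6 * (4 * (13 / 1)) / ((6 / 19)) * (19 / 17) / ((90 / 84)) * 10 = -10300.65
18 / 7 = 2.57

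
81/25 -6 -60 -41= -2594/25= -103.76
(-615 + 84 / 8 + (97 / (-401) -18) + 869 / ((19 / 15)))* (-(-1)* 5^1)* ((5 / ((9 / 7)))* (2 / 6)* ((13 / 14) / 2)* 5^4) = 195960578125 / 1645704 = 119074.01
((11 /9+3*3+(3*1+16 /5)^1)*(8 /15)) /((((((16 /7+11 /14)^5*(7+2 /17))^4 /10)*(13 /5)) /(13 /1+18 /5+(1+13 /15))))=22887617621481440061540305949687808 /527119361379117857774892684663338505796218465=0.00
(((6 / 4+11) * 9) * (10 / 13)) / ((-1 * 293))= -0.30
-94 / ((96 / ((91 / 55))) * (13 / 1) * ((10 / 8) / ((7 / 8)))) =-2303 / 26400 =-0.09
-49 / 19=-2.58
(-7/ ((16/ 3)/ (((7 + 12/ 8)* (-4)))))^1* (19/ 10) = 84.79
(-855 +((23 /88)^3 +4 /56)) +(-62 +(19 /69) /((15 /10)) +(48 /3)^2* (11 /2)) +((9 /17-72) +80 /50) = 35369766891083 /83933498880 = 421.40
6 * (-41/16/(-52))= 123/416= 0.30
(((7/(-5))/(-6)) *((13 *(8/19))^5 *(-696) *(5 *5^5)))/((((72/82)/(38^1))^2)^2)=-5452406057766886400000/124659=-43738567273657629.21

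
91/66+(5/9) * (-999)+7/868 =-2265385/4092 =-553.61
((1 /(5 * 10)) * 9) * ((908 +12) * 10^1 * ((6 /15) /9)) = 368 /5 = 73.60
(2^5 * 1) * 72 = 2304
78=78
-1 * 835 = -835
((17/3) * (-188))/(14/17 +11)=-54332/603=-90.10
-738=-738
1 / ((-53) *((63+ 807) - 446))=-1 / 22472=-0.00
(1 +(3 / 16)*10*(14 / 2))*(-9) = -1017 / 8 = -127.12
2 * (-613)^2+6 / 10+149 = 3758438 / 5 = 751687.60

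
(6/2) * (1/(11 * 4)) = 3/44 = 0.07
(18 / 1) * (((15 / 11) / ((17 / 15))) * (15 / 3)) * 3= 60750 / 187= 324.87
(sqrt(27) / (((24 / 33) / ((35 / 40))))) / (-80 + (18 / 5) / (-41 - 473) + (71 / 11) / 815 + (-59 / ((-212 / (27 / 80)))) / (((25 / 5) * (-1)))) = -0.08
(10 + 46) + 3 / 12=56.25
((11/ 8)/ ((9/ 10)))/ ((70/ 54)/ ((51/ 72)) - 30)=-187/ 3448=-0.05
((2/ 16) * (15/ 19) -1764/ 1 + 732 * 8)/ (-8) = -621999/ 1216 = -511.51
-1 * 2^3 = -8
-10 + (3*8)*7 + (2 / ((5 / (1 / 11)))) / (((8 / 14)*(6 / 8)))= 26084 / 165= 158.08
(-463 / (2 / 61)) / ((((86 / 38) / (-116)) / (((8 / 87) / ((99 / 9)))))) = 8585872 / 1419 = 6050.65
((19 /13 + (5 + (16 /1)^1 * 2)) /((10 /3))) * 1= 150 /13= 11.54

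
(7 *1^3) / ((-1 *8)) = -7 / 8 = -0.88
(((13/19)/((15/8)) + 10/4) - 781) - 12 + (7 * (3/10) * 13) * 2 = -735.54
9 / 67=0.13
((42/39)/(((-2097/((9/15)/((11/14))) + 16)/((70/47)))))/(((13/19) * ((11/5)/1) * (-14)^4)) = -475/46752768062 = -0.00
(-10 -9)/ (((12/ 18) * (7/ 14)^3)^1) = -228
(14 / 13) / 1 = 14 / 13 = 1.08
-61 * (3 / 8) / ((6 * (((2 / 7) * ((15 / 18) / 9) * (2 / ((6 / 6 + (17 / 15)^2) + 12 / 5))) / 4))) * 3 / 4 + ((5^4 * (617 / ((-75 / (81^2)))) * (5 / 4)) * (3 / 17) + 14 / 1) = -253042515937 / 34000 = -7442426.94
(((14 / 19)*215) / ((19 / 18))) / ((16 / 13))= 176085 / 1444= 121.94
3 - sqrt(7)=0.35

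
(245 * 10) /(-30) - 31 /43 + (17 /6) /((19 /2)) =-67067 /817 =-82.09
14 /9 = 1.56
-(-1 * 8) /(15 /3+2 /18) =1.57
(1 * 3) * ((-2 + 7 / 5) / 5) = -9 / 25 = -0.36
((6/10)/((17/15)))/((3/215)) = 645/17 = 37.94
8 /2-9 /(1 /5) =-41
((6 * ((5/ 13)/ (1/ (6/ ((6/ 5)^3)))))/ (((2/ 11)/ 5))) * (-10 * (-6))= 171875/ 13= 13221.15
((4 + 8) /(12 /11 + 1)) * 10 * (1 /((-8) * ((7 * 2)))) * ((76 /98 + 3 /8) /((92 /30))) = -1116225 /5806304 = -0.19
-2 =-2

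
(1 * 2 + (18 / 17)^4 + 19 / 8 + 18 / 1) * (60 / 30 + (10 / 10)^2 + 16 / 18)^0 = 15790067 / 668168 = 23.63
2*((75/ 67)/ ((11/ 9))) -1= 613/ 737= 0.83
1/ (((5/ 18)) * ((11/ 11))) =18/ 5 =3.60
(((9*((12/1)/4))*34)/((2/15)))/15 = 459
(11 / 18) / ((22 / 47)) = 1.31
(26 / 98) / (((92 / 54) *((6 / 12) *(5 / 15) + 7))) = 1053 / 48461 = 0.02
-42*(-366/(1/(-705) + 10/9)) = 32511780/2347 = 13852.48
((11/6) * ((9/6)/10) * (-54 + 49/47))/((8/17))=-465443/15040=-30.95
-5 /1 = -5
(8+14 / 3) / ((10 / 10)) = 38 / 3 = 12.67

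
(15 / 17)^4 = 50625 / 83521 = 0.61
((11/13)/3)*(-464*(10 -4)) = -10208/13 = -785.23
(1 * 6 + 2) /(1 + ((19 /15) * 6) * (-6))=-40 /223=-0.18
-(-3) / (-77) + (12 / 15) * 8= 6.36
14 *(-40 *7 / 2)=-1960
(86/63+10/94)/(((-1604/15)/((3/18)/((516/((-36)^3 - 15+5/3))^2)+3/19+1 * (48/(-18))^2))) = -137860338055/7309394316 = -18.86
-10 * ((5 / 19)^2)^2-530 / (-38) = 13.90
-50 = -50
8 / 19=0.42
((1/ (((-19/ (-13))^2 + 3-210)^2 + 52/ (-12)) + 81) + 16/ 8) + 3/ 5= 1502993564477/ 17978386795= 83.60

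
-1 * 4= -4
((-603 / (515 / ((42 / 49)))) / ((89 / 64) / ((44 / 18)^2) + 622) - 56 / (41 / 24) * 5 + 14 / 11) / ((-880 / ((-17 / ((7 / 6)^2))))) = -2.31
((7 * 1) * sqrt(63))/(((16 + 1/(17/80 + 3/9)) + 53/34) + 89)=93534 * sqrt(7)/482773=0.51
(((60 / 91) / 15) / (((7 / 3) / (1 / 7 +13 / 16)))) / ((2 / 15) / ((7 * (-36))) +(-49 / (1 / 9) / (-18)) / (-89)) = -3856815 / 59105956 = -0.07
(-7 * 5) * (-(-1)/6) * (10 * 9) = -525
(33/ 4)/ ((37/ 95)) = 3135/ 148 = 21.18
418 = 418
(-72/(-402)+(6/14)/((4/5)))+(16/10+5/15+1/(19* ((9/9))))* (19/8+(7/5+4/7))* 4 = 94213073/2673300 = 35.24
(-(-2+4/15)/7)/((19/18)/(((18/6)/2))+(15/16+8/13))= 0.11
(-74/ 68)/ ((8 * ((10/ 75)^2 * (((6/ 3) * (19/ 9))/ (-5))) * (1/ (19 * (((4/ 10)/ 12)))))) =24975/ 4352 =5.74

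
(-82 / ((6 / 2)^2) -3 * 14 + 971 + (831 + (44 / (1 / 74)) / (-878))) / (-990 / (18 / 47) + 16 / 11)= -75934210 / 112283469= -0.68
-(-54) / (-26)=-27 / 13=-2.08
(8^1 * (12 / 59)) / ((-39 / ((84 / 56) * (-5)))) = 240 / 767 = 0.31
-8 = -8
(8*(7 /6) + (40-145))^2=82369 /9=9152.11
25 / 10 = 2.50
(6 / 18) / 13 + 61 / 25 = 2404 / 975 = 2.47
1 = 1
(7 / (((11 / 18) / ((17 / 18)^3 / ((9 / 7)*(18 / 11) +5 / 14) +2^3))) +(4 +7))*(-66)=-71966449 / 10233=-7032.78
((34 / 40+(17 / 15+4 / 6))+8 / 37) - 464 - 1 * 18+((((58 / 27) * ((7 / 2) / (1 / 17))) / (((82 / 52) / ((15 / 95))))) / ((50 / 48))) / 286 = -45569155081 / 95115900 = -479.09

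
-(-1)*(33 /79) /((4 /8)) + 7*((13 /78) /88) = 35401 /41712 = 0.85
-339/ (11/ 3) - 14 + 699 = 6518/ 11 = 592.55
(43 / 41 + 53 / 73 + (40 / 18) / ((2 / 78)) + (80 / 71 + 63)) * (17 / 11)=235.79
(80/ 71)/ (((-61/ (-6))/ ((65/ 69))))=10400/ 99613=0.10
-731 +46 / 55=-40159 / 55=-730.16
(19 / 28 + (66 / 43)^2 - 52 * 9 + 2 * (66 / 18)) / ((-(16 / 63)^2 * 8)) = 13433667723 / 15147008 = 886.89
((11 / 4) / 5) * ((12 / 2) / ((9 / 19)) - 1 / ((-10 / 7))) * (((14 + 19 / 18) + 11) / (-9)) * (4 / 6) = -2068759 / 145800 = -14.19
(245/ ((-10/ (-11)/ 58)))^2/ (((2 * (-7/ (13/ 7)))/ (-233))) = 15103469381/ 2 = 7551734690.50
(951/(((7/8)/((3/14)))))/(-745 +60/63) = -34236/109375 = -0.31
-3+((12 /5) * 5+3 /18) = 55 /6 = 9.17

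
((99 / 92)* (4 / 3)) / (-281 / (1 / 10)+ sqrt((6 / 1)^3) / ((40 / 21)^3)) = -47477760000000 / 92984420339238859 - 14669424000* sqrt(6) / 92984420339238859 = -0.00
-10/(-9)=10/9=1.11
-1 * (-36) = 36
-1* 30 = -30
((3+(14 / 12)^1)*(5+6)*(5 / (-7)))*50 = -34375 / 21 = -1636.90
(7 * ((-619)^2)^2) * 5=5138432317235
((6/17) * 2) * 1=12/17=0.71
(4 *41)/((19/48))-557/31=233449/589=396.35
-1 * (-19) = 19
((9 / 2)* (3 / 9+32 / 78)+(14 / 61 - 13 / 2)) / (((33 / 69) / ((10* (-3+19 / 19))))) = 1066740 / 8723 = 122.29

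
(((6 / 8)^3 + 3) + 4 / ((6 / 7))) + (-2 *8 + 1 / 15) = -7531 / 960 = -7.84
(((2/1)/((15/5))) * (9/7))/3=2/7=0.29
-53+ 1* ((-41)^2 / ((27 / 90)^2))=167623 / 9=18624.78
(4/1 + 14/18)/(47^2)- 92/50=-913451/497025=-1.84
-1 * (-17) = 17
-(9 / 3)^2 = -9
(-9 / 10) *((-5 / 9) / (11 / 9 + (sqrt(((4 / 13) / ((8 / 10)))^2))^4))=257049 / 639592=0.40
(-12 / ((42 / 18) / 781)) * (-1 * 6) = 168696 / 7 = 24099.43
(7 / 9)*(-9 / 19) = -7 / 19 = -0.37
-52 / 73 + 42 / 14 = 167 / 73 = 2.29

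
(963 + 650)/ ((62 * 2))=1613/ 124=13.01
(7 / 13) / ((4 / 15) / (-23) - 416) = -2415 / 1865812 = -0.00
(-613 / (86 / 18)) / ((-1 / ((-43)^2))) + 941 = 238172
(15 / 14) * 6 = 45 / 7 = 6.43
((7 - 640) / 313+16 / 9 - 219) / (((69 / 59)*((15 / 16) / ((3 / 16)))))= -36439108 / 971865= -37.49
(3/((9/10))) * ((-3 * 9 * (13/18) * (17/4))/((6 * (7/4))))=-1105/42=-26.31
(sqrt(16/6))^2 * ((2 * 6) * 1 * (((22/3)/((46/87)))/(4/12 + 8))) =30624/575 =53.26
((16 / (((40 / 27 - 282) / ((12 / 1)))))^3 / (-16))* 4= 4353564672 / 54310764403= 0.08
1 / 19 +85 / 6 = 1621 / 114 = 14.22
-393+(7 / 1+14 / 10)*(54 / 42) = -1911 / 5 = -382.20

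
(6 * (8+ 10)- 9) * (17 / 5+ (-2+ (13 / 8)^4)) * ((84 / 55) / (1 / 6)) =97227459 / 12800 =7595.90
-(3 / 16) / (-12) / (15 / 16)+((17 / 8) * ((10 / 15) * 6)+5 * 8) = 2911 / 60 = 48.52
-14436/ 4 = -3609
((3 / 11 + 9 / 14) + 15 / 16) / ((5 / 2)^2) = 2283 / 7700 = 0.30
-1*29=-29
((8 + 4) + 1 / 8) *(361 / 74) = 35017 / 592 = 59.15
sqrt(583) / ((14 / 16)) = 8 * sqrt(583) / 7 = 27.59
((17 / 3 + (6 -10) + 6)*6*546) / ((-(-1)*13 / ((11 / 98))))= 1518 / 7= 216.86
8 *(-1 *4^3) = -512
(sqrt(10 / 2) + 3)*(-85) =-255-85*sqrt(5) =-445.07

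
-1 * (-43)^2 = -1849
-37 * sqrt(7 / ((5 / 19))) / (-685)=37 * sqrt(665) / 3425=0.28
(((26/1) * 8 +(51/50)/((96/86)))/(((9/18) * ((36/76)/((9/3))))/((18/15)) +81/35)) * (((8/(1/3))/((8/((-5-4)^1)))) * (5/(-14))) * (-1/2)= -85738203/202592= -423.21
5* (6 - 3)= 15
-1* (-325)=325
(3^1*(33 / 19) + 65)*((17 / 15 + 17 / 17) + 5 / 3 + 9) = 85376 / 95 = 898.69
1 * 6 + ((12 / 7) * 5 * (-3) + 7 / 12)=-1607 / 84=-19.13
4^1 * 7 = 28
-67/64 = -1.05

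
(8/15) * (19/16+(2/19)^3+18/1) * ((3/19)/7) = 0.23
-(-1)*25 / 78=0.32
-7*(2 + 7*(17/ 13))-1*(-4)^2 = -1223/ 13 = -94.08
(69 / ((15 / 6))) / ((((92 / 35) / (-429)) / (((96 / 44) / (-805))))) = 1404 / 115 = 12.21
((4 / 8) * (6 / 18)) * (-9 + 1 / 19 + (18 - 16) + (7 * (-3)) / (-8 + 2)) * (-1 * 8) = 262 / 57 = 4.60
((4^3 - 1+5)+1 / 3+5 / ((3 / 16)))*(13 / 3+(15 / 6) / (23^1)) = 58235 / 138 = 421.99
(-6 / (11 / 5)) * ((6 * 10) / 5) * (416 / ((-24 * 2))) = 3120 / 11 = 283.64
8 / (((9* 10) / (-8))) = -32 / 45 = -0.71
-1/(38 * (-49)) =1/1862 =0.00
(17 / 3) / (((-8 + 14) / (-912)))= -2584 / 3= -861.33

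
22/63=0.35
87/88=0.99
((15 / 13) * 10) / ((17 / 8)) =1200 / 221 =5.43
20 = 20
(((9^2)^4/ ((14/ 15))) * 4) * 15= 2767289207.14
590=590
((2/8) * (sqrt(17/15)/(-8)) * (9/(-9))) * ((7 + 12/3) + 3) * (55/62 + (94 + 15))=15897 * sqrt(255)/4960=51.18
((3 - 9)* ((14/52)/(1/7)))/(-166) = 147/2158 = 0.07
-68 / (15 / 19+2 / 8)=-5168 / 79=-65.42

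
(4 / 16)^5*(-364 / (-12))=91 / 3072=0.03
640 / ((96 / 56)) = 1120 / 3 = 373.33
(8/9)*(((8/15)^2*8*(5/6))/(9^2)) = 2048/98415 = 0.02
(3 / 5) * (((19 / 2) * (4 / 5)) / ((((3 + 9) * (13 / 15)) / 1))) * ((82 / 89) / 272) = 2337 / 1573520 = 0.00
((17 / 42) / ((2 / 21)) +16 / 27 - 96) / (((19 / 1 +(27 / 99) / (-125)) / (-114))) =547.01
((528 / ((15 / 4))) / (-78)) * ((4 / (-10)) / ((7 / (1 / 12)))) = 0.01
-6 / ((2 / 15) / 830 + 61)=-18675 / 189863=-0.10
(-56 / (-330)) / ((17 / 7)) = 196 / 2805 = 0.07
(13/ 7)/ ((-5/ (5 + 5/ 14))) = -195/ 98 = -1.99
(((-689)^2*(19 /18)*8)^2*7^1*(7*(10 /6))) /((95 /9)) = 3356962974719536 /27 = 124331962026649.48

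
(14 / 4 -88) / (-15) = 169 / 30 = 5.63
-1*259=-259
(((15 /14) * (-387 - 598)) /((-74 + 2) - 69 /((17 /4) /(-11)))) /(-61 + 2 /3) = 251175 /1530536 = 0.16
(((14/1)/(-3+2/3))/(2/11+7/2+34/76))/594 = -19/7767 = -0.00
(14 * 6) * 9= 756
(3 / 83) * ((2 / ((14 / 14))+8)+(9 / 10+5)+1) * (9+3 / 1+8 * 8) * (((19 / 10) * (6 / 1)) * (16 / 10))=8785296 / 10375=846.78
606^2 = 367236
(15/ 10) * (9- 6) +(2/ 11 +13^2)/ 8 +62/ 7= 21255/ 616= 34.50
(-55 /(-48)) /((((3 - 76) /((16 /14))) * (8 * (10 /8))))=-11 /6132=-0.00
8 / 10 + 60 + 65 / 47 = 14613 / 235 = 62.18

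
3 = 3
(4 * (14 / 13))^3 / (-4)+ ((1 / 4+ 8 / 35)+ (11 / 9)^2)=-448731061 / 24913980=-18.01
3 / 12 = 1 / 4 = 0.25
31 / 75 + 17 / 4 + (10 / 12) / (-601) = 280183 / 60100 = 4.66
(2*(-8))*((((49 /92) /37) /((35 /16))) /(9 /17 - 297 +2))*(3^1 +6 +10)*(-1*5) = -72352 /2130053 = -0.03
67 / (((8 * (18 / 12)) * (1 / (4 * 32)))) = 2144 / 3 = 714.67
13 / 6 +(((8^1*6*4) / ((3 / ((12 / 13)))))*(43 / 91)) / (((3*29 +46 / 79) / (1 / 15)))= 2.19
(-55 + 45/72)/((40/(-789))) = 68643/64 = 1072.55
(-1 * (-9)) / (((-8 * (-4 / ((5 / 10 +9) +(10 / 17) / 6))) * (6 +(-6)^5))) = -0.00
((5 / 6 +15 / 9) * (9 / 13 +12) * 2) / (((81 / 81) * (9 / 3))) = 275 / 13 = 21.15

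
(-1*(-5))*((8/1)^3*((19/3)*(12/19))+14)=10310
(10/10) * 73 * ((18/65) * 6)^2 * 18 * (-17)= -260550432/4225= -61668.74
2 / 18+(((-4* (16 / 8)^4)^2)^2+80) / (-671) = -150994993 / 6039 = -25003.31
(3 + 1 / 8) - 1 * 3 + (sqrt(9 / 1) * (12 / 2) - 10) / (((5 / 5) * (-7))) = -57 / 56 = -1.02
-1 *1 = -1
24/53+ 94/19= 5438/1007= 5.40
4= 4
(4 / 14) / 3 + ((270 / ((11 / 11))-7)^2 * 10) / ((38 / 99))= 719011793 / 399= 1802034.57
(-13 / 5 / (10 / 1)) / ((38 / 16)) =-52 / 475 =-0.11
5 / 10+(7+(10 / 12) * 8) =85 / 6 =14.17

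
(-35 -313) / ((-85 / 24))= 8352 / 85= 98.26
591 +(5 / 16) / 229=2165429 / 3664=591.00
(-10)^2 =100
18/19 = 0.95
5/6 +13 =13.83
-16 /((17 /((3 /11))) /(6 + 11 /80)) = -1473 /935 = -1.58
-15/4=-3.75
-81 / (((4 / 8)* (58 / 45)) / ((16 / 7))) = -58320 / 203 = -287.29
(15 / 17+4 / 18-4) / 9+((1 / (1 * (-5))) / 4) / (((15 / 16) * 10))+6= 976457 / 172125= 5.67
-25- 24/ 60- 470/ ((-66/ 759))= 26898/ 5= 5379.60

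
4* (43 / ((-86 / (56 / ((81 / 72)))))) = -896 / 9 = -99.56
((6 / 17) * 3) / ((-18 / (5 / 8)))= -5 / 136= -0.04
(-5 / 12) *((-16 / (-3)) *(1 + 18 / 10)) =-56 / 9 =-6.22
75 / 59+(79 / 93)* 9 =16308 / 1829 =8.92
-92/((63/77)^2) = -11132/81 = -137.43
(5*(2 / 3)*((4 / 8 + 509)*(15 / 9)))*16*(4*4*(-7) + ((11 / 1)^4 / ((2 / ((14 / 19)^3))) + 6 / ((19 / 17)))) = 876614722400 / 6859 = 127805033.15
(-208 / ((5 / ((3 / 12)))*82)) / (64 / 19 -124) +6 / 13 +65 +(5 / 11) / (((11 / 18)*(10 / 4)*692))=4185133728863 / 63931265970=65.46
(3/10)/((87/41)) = 41/290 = 0.14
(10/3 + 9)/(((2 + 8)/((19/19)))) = 1.23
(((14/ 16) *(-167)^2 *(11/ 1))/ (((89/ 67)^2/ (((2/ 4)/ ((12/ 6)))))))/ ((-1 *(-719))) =9639916517/ 182246368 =52.89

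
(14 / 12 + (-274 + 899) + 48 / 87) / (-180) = -109049 / 31320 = -3.48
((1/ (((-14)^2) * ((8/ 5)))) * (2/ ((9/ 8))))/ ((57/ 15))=25/ 16758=0.00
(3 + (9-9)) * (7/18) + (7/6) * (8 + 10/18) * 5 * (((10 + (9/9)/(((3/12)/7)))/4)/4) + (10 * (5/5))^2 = 94909/432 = 219.70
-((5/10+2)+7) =-19/2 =-9.50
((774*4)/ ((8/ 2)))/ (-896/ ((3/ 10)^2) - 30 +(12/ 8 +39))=-13932/ 179011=-0.08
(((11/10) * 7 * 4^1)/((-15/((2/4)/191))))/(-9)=77/128925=0.00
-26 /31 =-0.84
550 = 550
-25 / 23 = -1.09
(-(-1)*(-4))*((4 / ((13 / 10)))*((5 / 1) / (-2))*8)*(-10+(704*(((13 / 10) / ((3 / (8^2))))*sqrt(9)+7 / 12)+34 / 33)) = 6227706880 / 429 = 14516799.25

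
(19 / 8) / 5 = 0.48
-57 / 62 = -0.92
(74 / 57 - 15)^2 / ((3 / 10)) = 6099610 / 9747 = 625.79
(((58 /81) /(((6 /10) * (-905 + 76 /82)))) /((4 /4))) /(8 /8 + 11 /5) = -29725 /72058248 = -0.00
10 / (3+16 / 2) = 10 / 11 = 0.91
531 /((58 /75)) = 686.64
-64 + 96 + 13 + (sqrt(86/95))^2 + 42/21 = 4551/95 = 47.91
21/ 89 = 0.24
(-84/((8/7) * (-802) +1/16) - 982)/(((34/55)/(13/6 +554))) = -9249421600925/10470198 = -883404.65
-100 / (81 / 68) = -6800 / 81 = -83.95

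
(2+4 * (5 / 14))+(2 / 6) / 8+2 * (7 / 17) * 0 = 583 / 168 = 3.47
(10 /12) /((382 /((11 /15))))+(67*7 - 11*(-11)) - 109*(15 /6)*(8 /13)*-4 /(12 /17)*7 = 647329703 /89388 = 7241.80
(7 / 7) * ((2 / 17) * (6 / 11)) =0.06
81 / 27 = 3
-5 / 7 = -0.71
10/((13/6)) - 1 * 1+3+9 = 203/13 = 15.62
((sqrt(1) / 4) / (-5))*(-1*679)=679 / 20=33.95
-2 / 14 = -1 / 7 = -0.14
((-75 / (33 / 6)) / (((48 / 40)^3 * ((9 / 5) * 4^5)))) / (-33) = 15625 / 120434688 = 0.00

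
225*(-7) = -1575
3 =3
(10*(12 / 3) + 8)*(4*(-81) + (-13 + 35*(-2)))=-19536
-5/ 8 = -0.62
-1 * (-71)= 71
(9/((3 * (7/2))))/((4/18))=27/7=3.86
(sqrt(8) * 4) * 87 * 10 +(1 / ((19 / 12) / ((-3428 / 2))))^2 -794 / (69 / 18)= 6960 * sqrt(2) +9728260548 / 8303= 1181499.02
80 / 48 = 5 / 3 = 1.67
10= 10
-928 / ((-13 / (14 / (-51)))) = -12992 / 663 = -19.60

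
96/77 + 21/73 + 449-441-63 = -300530/5621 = -53.47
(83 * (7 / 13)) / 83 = 7 / 13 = 0.54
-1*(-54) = 54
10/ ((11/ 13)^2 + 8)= 1690/ 1473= 1.15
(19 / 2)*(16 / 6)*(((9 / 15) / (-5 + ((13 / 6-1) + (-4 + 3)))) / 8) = -57 / 145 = -0.39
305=305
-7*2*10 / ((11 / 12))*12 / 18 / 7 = -160 / 11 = -14.55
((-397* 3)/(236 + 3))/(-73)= 0.07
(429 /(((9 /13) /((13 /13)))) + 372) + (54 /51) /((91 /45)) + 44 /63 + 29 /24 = 994.10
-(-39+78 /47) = 1755 /47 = 37.34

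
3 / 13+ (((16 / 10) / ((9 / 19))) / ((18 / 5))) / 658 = 80441 / 346437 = 0.23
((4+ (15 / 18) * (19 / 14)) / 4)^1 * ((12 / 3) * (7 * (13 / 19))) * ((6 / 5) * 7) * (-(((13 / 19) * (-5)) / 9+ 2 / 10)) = 3020017 / 81225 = 37.18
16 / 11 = 1.45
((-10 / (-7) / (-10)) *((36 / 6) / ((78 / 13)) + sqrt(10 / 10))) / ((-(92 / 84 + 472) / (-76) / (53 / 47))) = -24168 / 466945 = -0.05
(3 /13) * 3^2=27 /13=2.08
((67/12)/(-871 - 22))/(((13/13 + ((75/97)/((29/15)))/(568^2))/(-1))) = 15201316976/2431306188723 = 0.01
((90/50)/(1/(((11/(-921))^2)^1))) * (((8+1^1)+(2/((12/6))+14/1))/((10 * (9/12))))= 1936/2356225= 0.00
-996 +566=-430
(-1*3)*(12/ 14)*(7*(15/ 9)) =-30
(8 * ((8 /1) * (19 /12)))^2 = 92416 /9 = 10268.44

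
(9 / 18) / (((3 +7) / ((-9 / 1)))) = -9 / 20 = -0.45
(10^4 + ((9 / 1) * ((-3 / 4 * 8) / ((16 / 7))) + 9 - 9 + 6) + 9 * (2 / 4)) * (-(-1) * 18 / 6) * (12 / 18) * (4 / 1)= 79895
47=47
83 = 83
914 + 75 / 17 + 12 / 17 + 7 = 15744 / 17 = 926.12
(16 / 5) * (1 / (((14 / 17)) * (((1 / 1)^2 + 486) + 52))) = 136 / 18865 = 0.01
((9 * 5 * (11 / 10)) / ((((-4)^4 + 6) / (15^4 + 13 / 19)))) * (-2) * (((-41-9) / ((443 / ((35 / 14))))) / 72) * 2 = 165324500 / 1102627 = 149.94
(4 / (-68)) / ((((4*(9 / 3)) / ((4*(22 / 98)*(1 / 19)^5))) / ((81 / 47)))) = -297 / 96941751949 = -0.00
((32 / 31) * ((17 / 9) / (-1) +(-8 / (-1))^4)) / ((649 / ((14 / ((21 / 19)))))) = 44805952 / 543213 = 82.48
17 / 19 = 0.89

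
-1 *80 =-80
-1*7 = -7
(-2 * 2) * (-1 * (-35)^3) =-171500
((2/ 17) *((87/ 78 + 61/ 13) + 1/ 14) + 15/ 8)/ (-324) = -31765/ 4009824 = -0.01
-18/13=-1.38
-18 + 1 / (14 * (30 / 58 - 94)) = -683201 / 37954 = -18.00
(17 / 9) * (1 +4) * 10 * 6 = 1700 / 3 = 566.67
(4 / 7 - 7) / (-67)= 45 / 469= 0.10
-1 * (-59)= 59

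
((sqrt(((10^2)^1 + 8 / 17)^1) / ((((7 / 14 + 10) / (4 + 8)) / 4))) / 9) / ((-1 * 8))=-0.64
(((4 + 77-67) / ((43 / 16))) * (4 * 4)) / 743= 3584 / 31949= 0.11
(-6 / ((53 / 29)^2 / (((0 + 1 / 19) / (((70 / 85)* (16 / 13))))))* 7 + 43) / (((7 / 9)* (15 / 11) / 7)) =238666989 / 853936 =279.49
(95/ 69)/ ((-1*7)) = -0.20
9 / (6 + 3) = 1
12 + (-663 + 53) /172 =727 /86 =8.45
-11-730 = -741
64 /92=16 /23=0.70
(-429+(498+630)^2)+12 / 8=1271956.50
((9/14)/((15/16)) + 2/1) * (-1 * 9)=-846/35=-24.17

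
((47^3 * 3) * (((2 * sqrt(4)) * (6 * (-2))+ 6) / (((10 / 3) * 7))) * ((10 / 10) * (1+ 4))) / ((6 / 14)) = -6540849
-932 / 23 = -40.52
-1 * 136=-136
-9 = -9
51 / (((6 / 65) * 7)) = 1105 / 14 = 78.93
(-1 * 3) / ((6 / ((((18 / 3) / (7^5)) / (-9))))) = 1 / 50421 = 0.00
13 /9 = 1.44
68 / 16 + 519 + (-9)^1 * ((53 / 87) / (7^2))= 2973517 / 5684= 523.14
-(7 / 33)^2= -49 / 1089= -0.04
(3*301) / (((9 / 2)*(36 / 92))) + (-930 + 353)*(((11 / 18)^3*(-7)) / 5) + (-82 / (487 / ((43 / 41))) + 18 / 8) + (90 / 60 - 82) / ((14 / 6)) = 9440022413 / 14200920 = 664.75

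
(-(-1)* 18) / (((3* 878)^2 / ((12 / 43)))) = 0.00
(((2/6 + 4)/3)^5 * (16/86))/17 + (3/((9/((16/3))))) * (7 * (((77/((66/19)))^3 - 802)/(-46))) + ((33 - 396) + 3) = -3067276121963/992790837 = -3089.55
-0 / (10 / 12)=0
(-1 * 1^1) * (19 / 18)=-19 / 18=-1.06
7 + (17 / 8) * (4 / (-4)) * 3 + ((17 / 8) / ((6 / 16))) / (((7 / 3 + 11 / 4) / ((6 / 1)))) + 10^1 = 8449 / 488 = 17.31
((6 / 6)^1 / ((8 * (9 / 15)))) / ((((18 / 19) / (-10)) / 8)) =-475 / 27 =-17.59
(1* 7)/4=7/4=1.75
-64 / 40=-8 / 5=-1.60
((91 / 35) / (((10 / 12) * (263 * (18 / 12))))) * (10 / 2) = 52 / 1315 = 0.04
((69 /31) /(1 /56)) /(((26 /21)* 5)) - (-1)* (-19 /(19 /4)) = 32512 /2015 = 16.13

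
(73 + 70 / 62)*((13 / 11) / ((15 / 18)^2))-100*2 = -73.85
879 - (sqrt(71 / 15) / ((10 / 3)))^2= 439287 / 500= 878.57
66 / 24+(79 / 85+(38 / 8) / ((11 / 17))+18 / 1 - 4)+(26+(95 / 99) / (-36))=15448021 / 302940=50.99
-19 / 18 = -1.06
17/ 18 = 0.94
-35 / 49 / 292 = -5 / 2044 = -0.00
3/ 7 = 0.43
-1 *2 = -2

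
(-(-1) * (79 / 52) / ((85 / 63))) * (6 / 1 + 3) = 44793 / 4420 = 10.13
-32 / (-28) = 8 / 7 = 1.14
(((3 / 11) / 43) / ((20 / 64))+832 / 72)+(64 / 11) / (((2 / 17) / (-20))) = -977.52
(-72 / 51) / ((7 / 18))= -432 / 119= -3.63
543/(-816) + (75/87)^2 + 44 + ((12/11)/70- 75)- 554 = -51512451773/88069520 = -584.91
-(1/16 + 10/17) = -177/272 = -0.65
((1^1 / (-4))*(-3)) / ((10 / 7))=21 / 40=0.52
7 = 7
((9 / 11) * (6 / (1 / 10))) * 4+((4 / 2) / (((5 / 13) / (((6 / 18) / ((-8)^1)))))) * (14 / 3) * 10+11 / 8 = 148601 / 792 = 187.63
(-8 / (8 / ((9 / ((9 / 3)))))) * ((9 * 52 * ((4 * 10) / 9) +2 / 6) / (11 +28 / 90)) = -280845 / 509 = -551.76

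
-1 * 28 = -28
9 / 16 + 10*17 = 2729 / 16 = 170.56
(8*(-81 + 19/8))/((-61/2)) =1258/61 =20.62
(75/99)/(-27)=-25/891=-0.03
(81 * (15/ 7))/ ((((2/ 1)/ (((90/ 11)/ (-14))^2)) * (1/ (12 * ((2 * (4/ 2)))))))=59049000/ 41503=1422.76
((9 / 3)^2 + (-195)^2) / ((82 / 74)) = 1407258 / 41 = 34323.37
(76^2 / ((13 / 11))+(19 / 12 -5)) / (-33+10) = -761899 / 3588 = -212.35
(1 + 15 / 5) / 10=2 / 5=0.40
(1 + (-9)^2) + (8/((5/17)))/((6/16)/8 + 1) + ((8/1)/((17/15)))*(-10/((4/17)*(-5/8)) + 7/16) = 6732291/11390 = 591.07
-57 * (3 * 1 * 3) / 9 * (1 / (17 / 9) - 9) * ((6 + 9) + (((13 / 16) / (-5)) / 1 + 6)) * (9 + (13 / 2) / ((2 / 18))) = 23089617 / 34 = 679106.38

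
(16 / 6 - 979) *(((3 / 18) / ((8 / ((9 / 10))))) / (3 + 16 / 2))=-2929 / 1760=-1.66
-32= -32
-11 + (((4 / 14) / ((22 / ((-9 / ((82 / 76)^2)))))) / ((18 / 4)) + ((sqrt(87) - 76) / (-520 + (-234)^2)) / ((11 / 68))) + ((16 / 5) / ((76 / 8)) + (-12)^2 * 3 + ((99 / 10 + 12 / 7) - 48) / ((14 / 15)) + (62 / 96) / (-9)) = 17 * sqrt(87) / 149149 + 27532159717745017 / 72026689054320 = 382.25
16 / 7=2.29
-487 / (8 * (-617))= 487 / 4936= 0.10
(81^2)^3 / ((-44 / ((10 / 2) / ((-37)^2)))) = -1412147682405 / 60236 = -23443583.28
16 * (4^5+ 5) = 16464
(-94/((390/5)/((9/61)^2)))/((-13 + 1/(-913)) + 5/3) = 3475791/1501739785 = 0.00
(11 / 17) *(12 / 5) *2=264 / 85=3.11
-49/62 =-0.79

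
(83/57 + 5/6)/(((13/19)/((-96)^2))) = 400896/13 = 30838.15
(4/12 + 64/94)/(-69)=-0.01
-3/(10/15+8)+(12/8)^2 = 99/52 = 1.90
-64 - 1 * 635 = -699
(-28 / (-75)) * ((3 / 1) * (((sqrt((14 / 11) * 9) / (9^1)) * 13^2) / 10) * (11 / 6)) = 1183 * sqrt(154) / 1125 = 13.05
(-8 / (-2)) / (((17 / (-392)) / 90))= -141120 / 17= -8301.18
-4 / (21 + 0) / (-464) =1 / 2436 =0.00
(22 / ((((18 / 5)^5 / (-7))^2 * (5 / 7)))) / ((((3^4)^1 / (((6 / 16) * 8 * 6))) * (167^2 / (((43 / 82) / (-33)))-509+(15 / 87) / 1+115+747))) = -1837863671875 / 3515676411140275037184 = -0.00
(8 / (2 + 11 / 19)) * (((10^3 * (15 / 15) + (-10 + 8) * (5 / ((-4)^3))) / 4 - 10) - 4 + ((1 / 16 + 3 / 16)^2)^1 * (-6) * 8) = 566751 / 784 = 722.90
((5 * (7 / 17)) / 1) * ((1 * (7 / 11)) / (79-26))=245 / 9911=0.02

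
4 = 4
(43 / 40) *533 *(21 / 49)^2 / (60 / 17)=1168869 / 39200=29.82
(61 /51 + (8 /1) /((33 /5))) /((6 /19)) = 25669 /3366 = 7.63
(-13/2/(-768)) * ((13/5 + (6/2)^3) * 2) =481/960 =0.50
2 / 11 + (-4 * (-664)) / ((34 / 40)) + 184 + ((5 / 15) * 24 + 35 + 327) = 687952 / 187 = 3678.89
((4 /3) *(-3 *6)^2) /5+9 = 477 /5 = 95.40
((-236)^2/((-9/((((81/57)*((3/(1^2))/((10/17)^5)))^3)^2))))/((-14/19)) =895033454120744887526605042020588264460907290112721/2166586625000000000000000000000000000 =413107624589321.41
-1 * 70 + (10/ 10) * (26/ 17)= -1164/ 17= -68.47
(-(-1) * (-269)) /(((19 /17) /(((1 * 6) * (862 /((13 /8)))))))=-189212448 /247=-766042.30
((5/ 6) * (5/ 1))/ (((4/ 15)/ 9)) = 1125/ 8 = 140.62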